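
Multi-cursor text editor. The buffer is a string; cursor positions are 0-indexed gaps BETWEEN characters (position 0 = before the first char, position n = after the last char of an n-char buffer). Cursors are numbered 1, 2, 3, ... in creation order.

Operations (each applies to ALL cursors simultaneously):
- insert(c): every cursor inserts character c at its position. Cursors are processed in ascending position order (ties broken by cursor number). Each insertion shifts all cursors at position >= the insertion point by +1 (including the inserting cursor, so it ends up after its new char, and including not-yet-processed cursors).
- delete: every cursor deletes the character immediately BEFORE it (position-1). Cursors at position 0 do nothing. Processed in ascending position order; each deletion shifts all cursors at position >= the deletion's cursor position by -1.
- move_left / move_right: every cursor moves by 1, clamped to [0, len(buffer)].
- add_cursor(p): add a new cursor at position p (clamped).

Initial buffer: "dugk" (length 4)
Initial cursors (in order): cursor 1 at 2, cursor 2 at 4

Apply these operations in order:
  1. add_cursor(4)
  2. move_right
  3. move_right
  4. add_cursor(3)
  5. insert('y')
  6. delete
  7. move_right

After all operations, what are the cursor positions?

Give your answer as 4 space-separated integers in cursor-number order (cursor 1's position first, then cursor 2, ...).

After op 1 (add_cursor(4)): buffer="dugk" (len 4), cursors c1@2 c2@4 c3@4, authorship ....
After op 2 (move_right): buffer="dugk" (len 4), cursors c1@3 c2@4 c3@4, authorship ....
After op 3 (move_right): buffer="dugk" (len 4), cursors c1@4 c2@4 c3@4, authorship ....
After op 4 (add_cursor(3)): buffer="dugk" (len 4), cursors c4@3 c1@4 c2@4 c3@4, authorship ....
After op 5 (insert('y')): buffer="dugykyyy" (len 8), cursors c4@4 c1@8 c2@8 c3@8, authorship ...4.123
After op 6 (delete): buffer="dugk" (len 4), cursors c4@3 c1@4 c2@4 c3@4, authorship ....
After op 7 (move_right): buffer="dugk" (len 4), cursors c1@4 c2@4 c3@4 c4@4, authorship ....

Answer: 4 4 4 4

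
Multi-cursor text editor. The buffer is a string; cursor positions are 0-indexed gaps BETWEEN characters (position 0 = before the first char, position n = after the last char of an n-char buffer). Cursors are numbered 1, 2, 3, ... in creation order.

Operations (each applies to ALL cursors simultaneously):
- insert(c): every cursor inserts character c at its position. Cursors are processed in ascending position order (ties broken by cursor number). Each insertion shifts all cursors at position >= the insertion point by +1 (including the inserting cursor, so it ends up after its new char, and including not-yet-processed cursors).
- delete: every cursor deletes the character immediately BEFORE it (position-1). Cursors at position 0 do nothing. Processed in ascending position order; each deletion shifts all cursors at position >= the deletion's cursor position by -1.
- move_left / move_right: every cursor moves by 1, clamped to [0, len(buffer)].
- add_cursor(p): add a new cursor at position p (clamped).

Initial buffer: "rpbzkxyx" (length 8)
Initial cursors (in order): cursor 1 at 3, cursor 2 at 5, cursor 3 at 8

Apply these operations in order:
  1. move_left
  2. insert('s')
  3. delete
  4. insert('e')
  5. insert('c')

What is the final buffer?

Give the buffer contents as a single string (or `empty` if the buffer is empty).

After op 1 (move_left): buffer="rpbzkxyx" (len 8), cursors c1@2 c2@4 c3@7, authorship ........
After op 2 (insert('s')): buffer="rpsbzskxysx" (len 11), cursors c1@3 c2@6 c3@10, authorship ..1..2...3.
After op 3 (delete): buffer="rpbzkxyx" (len 8), cursors c1@2 c2@4 c3@7, authorship ........
After op 4 (insert('e')): buffer="rpebzekxyex" (len 11), cursors c1@3 c2@6 c3@10, authorship ..1..2...3.
After op 5 (insert('c')): buffer="rpecbzeckxyecx" (len 14), cursors c1@4 c2@8 c3@13, authorship ..11..22...33.

Answer: rpecbzeckxyecx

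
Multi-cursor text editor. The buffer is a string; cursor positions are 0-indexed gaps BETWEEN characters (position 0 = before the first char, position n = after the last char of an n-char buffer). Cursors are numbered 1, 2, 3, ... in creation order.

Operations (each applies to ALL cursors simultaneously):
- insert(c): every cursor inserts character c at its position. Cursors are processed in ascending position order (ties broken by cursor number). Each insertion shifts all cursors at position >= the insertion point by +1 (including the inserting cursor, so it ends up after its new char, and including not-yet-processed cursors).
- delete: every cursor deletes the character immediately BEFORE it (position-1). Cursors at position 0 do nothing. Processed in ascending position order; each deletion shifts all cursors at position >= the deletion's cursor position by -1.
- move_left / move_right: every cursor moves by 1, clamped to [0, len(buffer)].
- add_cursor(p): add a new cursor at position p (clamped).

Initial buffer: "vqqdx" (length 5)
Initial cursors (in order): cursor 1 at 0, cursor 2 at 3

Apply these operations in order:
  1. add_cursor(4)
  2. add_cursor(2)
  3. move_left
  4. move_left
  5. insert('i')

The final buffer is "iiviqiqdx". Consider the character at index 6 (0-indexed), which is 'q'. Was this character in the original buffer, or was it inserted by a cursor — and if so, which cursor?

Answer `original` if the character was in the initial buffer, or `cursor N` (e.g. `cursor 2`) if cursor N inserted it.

Answer: original

Derivation:
After op 1 (add_cursor(4)): buffer="vqqdx" (len 5), cursors c1@0 c2@3 c3@4, authorship .....
After op 2 (add_cursor(2)): buffer="vqqdx" (len 5), cursors c1@0 c4@2 c2@3 c3@4, authorship .....
After op 3 (move_left): buffer="vqqdx" (len 5), cursors c1@0 c4@1 c2@2 c3@3, authorship .....
After op 4 (move_left): buffer="vqqdx" (len 5), cursors c1@0 c4@0 c2@1 c3@2, authorship .....
After op 5 (insert('i')): buffer="iiviqiqdx" (len 9), cursors c1@2 c4@2 c2@4 c3@6, authorship 14.2.3...
Authorship (.=original, N=cursor N): 1 4 . 2 . 3 . . .
Index 6: author = original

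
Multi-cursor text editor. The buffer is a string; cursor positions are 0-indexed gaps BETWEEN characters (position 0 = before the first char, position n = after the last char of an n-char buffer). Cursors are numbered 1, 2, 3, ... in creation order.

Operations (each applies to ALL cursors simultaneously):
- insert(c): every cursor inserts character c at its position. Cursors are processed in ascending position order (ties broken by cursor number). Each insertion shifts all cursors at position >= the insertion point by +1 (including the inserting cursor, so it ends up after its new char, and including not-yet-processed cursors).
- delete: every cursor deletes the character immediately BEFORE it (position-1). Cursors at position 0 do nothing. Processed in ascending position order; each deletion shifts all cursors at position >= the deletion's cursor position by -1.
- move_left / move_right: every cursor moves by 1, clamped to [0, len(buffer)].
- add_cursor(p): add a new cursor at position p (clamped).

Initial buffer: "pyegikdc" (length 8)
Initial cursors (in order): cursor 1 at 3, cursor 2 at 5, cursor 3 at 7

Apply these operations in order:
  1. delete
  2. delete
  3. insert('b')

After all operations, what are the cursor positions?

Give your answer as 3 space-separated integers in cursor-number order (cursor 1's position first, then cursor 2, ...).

After op 1 (delete): buffer="pygkc" (len 5), cursors c1@2 c2@3 c3@4, authorship .....
After op 2 (delete): buffer="pc" (len 2), cursors c1@1 c2@1 c3@1, authorship ..
After op 3 (insert('b')): buffer="pbbbc" (len 5), cursors c1@4 c2@4 c3@4, authorship .123.

Answer: 4 4 4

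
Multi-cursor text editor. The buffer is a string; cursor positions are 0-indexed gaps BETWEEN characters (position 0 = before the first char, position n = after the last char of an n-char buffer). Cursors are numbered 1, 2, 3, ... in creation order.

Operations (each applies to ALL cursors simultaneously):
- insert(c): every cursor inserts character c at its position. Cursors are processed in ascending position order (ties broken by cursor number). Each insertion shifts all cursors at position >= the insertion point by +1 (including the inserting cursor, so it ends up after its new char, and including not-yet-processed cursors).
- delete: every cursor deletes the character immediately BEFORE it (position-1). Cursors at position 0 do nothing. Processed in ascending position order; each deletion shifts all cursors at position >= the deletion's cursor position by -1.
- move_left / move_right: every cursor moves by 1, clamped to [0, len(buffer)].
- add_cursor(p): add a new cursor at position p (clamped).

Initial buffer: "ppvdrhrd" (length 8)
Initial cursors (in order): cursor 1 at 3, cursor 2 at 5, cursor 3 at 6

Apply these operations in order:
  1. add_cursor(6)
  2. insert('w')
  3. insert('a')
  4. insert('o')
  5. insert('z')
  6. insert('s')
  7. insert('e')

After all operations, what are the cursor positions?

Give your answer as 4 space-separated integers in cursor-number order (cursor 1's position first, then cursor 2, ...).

After op 1 (add_cursor(6)): buffer="ppvdrhrd" (len 8), cursors c1@3 c2@5 c3@6 c4@6, authorship ........
After op 2 (insert('w')): buffer="ppvwdrwhwwrd" (len 12), cursors c1@4 c2@7 c3@10 c4@10, authorship ...1..2.34..
After op 3 (insert('a')): buffer="ppvwadrwahwwaard" (len 16), cursors c1@5 c2@9 c3@14 c4@14, authorship ...11..22.3434..
After op 4 (insert('o')): buffer="ppvwaodrwaohwwaaoord" (len 20), cursors c1@6 c2@11 c3@18 c4@18, authorship ...111..222.343434..
After op 5 (insert('z')): buffer="ppvwaozdrwaozhwwaaoozzrd" (len 24), cursors c1@7 c2@13 c3@22 c4@22, authorship ...1111..2222.34343434..
After op 6 (insert('s')): buffer="ppvwaozsdrwaozshwwaaoozzssrd" (len 28), cursors c1@8 c2@15 c3@26 c4@26, authorship ...11111..22222.3434343434..
After op 7 (insert('e')): buffer="ppvwaozsedrwaozsehwwaaoozzsseerd" (len 32), cursors c1@9 c2@17 c3@30 c4@30, authorship ...111111..222222.343434343434..

Answer: 9 17 30 30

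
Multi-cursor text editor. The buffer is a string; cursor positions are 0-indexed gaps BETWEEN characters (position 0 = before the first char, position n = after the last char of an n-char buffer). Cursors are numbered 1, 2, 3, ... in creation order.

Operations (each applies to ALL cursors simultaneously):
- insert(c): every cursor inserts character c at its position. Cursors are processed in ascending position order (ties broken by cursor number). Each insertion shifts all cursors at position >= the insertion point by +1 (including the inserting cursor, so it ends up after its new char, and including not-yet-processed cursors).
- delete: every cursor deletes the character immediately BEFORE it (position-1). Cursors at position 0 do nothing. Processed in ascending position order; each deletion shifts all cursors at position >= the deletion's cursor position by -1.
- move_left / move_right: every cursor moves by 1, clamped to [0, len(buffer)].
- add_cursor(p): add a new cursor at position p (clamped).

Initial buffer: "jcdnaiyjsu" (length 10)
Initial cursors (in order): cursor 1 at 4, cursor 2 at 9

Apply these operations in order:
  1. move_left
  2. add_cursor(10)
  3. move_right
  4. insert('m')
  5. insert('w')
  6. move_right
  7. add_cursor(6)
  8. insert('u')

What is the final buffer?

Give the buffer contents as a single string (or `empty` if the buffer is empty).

Answer: jcdnmwuauiyjsmwuumwu

Derivation:
After op 1 (move_left): buffer="jcdnaiyjsu" (len 10), cursors c1@3 c2@8, authorship ..........
After op 2 (add_cursor(10)): buffer="jcdnaiyjsu" (len 10), cursors c1@3 c2@8 c3@10, authorship ..........
After op 3 (move_right): buffer="jcdnaiyjsu" (len 10), cursors c1@4 c2@9 c3@10, authorship ..........
After op 4 (insert('m')): buffer="jcdnmaiyjsmum" (len 13), cursors c1@5 c2@11 c3@13, authorship ....1.....2.3
After op 5 (insert('w')): buffer="jcdnmwaiyjsmwumw" (len 16), cursors c1@6 c2@13 c3@16, authorship ....11.....22.33
After op 6 (move_right): buffer="jcdnmwaiyjsmwumw" (len 16), cursors c1@7 c2@14 c3@16, authorship ....11.....22.33
After op 7 (add_cursor(6)): buffer="jcdnmwaiyjsmwumw" (len 16), cursors c4@6 c1@7 c2@14 c3@16, authorship ....11.....22.33
After op 8 (insert('u')): buffer="jcdnmwuauiyjsmwuumwu" (len 20), cursors c4@7 c1@9 c2@17 c3@20, authorship ....114.1....22.2333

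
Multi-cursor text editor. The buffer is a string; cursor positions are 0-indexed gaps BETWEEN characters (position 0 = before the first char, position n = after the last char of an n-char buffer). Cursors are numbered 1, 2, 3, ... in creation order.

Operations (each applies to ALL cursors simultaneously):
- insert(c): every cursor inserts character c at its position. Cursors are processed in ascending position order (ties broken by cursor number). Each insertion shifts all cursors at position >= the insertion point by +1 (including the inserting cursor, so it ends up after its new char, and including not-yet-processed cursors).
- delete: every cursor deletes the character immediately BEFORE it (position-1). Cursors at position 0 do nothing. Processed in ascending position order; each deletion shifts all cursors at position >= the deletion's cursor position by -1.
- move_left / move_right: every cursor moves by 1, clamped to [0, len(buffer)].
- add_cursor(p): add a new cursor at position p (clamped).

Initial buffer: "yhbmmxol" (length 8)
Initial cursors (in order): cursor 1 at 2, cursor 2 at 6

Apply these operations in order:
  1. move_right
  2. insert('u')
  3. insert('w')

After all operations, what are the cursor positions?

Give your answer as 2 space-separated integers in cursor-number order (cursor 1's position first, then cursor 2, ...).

Answer: 5 11

Derivation:
After op 1 (move_right): buffer="yhbmmxol" (len 8), cursors c1@3 c2@7, authorship ........
After op 2 (insert('u')): buffer="yhbummxoul" (len 10), cursors c1@4 c2@9, authorship ...1....2.
After op 3 (insert('w')): buffer="yhbuwmmxouwl" (len 12), cursors c1@5 c2@11, authorship ...11....22.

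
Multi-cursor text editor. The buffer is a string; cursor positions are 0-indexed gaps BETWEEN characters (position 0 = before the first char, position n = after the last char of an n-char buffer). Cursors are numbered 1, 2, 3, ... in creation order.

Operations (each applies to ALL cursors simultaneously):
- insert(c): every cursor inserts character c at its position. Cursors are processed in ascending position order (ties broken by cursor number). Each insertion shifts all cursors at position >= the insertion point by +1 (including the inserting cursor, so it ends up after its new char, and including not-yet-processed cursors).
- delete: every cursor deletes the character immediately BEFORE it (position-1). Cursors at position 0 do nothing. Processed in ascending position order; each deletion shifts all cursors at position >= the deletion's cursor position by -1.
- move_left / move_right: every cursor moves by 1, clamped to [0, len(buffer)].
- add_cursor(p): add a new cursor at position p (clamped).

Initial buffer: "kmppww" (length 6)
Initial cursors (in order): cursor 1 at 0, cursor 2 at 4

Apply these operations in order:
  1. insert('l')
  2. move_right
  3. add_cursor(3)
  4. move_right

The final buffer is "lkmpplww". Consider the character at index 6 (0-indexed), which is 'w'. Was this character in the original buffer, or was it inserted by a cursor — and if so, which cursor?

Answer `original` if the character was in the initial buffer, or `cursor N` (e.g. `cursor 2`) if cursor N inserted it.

After op 1 (insert('l')): buffer="lkmpplww" (len 8), cursors c1@1 c2@6, authorship 1....2..
After op 2 (move_right): buffer="lkmpplww" (len 8), cursors c1@2 c2@7, authorship 1....2..
After op 3 (add_cursor(3)): buffer="lkmpplww" (len 8), cursors c1@2 c3@3 c2@7, authorship 1....2..
After op 4 (move_right): buffer="lkmpplww" (len 8), cursors c1@3 c3@4 c2@8, authorship 1....2..
Authorship (.=original, N=cursor N): 1 . . . . 2 . .
Index 6: author = original

Answer: original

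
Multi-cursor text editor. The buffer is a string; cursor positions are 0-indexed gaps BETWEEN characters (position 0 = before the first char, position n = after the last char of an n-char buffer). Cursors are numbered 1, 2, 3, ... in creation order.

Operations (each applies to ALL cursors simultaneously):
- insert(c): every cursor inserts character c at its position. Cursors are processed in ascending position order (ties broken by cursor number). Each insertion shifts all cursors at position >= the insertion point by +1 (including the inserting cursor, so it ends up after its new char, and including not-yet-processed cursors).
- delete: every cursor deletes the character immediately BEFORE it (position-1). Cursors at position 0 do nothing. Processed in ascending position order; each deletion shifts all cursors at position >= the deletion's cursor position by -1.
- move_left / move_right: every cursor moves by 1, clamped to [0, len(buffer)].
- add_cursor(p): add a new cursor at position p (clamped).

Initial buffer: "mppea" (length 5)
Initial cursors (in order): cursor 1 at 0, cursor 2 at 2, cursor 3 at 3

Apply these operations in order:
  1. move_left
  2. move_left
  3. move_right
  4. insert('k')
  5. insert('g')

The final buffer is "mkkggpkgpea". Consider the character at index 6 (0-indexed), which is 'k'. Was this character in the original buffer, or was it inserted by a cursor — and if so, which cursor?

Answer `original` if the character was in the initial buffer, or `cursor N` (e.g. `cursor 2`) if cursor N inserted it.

Answer: cursor 3

Derivation:
After op 1 (move_left): buffer="mppea" (len 5), cursors c1@0 c2@1 c3@2, authorship .....
After op 2 (move_left): buffer="mppea" (len 5), cursors c1@0 c2@0 c3@1, authorship .....
After op 3 (move_right): buffer="mppea" (len 5), cursors c1@1 c2@1 c3@2, authorship .....
After op 4 (insert('k')): buffer="mkkpkpea" (len 8), cursors c1@3 c2@3 c3@5, authorship .12.3...
After op 5 (insert('g')): buffer="mkkggpkgpea" (len 11), cursors c1@5 c2@5 c3@8, authorship .1212.33...
Authorship (.=original, N=cursor N): . 1 2 1 2 . 3 3 . . .
Index 6: author = 3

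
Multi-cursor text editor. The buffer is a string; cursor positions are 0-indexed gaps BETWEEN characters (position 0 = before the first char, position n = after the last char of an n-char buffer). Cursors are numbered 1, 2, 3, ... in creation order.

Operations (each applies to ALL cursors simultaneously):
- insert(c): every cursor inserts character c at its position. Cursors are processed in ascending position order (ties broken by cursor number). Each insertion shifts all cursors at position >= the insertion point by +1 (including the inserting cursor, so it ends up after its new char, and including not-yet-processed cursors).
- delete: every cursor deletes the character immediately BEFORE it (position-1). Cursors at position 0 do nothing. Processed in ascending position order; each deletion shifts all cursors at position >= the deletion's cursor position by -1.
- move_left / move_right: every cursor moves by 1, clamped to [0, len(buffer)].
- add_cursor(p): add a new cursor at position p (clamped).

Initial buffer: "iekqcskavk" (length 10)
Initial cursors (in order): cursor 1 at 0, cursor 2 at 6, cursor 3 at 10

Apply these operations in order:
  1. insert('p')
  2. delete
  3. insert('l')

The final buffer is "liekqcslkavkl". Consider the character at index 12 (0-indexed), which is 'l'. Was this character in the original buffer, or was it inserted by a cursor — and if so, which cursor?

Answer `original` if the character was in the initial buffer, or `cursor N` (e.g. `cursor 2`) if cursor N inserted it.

Answer: cursor 3

Derivation:
After op 1 (insert('p')): buffer="piekqcspkavkp" (len 13), cursors c1@1 c2@8 c3@13, authorship 1......2....3
After op 2 (delete): buffer="iekqcskavk" (len 10), cursors c1@0 c2@6 c3@10, authorship ..........
After op 3 (insert('l')): buffer="liekqcslkavkl" (len 13), cursors c1@1 c2@8 c3@13, authorship 1......2....3
Authorship (.=original, N=cursor N): 1 . . . . . . 2 . . . . 3
Index 12: author = 3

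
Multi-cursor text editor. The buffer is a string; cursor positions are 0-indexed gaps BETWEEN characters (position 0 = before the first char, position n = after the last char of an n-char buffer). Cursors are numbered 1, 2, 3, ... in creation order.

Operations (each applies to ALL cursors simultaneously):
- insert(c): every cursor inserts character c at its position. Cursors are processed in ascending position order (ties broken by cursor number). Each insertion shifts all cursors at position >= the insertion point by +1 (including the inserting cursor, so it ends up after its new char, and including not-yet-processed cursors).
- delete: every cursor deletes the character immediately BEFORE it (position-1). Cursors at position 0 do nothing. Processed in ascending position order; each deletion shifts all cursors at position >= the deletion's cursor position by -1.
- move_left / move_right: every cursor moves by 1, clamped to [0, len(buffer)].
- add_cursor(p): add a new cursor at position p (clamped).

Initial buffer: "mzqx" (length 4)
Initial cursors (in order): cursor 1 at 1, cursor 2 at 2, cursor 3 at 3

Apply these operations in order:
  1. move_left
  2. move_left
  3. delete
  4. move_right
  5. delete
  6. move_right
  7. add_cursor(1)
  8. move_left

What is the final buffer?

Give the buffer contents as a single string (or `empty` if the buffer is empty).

Answer: qx

Derivation:
After op 1 (move_left): buffer="mzqx" (len 4), cursors c1@0 c2@1 c3@2, authorship ....
After op 2 (move_left): buffer="mzqx" (len 4), cursors c1@0 c2@0 c3@1, authorship ....
After op 3 (delete): buffer="zqx" (len 3), cursors c1@0 c2@0 c3@0, authorship ...
After op 4 (move_right): buffer="zqx" (len 3), cursors c1@1 c2@1 c3@1, authorship ...
After op 5 (delete): buffer="qx" (len 2), cursors c1@0 c2@0 c3@0, authorship ..
After op 6 (move_right): buffer="qx" (len 2), cursors c1@1 c2@1 c3@1, authorship ..
After op 7 (add_cursor(1)): buffer="qx" (len 2), cursors c1@1 c2@1 c3@1 c4@1, authorship ..
After op 8 (move_left): buffer="qx" (len 2), cursors c1@0 c2@0 c3@0 c4@0, authorship ..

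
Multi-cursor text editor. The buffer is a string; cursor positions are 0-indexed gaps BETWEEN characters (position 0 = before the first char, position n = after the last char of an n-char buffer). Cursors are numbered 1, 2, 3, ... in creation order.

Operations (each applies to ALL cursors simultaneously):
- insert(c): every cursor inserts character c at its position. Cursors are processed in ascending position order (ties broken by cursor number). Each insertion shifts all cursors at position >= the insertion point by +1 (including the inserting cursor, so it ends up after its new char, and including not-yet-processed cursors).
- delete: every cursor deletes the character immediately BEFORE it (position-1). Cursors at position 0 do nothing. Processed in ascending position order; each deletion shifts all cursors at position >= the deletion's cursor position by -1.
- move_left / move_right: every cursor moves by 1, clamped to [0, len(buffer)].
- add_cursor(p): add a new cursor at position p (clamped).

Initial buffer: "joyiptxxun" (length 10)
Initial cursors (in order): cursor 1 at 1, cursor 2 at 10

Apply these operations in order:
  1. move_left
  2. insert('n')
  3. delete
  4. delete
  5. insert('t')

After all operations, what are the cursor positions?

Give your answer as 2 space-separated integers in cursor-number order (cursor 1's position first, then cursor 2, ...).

Answer: 1 10

Derivation:
After op 1 (move_left): buffer="joyiptxxun" (len 10), cursors c1@0 c2@9, authorship ..........
After op 2 (insert('n')): buffer="njoyiptxxunn" (len 12), cursors c1@1 c2@11, authorship 1.........2.
After op 3 (delete): buffer="joyiptxxun" (len 10), cursors c1@0 c2@9, authorship ..........
After op 4 (delete): buffer="joyiptxxn" (len 9), cursors c1@0 c2@8, authorship .........
After op 5 (insert('t')): buffer="tjoyiptxxtn" (len 11), cursors c1@1 c2@10, authorship 1........2.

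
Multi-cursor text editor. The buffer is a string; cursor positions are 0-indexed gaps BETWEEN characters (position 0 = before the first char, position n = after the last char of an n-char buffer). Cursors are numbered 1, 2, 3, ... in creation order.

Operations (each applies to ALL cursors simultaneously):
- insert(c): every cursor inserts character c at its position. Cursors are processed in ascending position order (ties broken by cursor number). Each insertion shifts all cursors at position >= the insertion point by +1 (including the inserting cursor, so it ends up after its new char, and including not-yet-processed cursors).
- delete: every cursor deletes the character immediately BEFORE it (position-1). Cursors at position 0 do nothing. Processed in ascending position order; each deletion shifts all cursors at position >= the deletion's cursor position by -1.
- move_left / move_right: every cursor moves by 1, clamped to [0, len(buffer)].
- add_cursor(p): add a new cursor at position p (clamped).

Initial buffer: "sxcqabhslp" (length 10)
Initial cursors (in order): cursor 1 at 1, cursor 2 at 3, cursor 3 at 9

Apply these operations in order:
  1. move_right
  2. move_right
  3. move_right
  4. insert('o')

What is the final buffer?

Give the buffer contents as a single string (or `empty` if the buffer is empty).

Answer: sxcqoabohslpo

Derivation:
After op 1 (move_right): buffer="sxcqabhslp" (len 10), cursors c1@2 c2@4 c3@10, authorship ..........
After op 2 (move_right): buffer="sxcqabhslp" (len 10), cursors c1@3 c2@5 c3@10, authorship ..........
After op 3 (move_right): buffer="sxcqabhslp" (len 10), cursors c1@4 c2@6 c3@10, authorship ..........
After op 4 (insert('o')): buffer="sxcqoabohslpo" (len 13), cursors c1@5 c2@8 c3@13, authorship ....1..2....3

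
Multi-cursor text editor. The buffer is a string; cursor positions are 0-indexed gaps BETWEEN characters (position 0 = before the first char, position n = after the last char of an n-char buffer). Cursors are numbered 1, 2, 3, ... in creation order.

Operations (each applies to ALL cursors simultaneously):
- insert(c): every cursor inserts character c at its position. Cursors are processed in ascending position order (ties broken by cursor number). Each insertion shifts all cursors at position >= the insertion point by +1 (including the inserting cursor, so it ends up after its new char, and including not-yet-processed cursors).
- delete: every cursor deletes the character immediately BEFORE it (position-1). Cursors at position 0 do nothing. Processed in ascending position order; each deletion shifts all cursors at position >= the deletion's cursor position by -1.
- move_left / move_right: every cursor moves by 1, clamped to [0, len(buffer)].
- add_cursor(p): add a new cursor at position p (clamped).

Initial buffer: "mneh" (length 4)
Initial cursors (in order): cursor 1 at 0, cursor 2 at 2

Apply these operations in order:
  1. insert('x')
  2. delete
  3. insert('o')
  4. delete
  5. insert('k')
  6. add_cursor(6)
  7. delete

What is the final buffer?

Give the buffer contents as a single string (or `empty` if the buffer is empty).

Answer: mne

Derivation:
After op 1 (insert('x')): buffer="xmnxeh" (len 6), cursors c1@1 c2@4, authorship 1..2..
After op 2 (delete): buffer="mneh" (len 4), cursors c1@0 c2@2, authorship ....
After op 3 (insert('o')): buffer="omnoeh" (len 6), cursors c1@1 c2@4, authorship 1..2..
After op 4 (delete): buffer="mneh" (len 4), cursors c1@0 c2@2, authorship ....
After op 5 (insert('k')): buffer="kmnkeh" (len 6), cursors c1@1 c2@4, authorship 1..2..
After op 6 (add_cursor(6)): buffer="kmnkeh" (len 6), cursors c1@1 c2@4 c3@6, authorship 1..2..
After op 7 (delete): buffer="mne" (len 3), cursors c1@0 c2@2 c3@3, authorship ...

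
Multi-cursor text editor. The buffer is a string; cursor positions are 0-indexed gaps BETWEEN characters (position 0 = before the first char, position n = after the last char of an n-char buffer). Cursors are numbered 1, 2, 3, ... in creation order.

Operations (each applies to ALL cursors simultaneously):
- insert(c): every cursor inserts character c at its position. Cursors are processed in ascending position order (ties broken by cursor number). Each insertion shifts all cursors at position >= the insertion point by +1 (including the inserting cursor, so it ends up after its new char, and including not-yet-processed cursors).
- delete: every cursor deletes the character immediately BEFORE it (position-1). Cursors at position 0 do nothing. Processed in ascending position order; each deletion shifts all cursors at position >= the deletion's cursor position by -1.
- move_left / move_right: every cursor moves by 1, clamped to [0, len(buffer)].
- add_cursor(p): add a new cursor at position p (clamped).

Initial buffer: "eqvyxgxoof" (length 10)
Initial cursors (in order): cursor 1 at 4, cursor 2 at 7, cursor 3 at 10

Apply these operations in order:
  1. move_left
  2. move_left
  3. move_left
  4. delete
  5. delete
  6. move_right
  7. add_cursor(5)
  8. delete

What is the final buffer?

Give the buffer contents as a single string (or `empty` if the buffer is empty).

After op 1 (move_left): buffer="eqvyxgxoof" (len 10), cursors c1@3 c2@6 c3@9, authorship ..........
After op 2 (move_left): buffer="eqvyxgxoof" (len 10), cursors c1@2 c2@5 c3@8, authorship ..........
After op 3 (move_left): buffer="eqvyxgxoof" (len 10), cursors c1@1 c2@4 c3@7, authorship ..........
After op 4 (delete): buffer="qvxgoof" (len 7), cursors c1@0 c2@2 c3@4, authorship .......
After op 5 (delete): buffer="qxoof" (len 5), cursors c1@0 c2@1 c3@2, authorship .....
After op 6 (move_right): buffer="qxoof" (len 5), cursors c1@1 c2@2 c3@3, authorship .....
After op 7 (add_cursor(5)): buffer="qxoof" (len 5), cursors c1@1 c2@2 c3@3 c4@5, authorship .....
After op 8 (delete): buffer="o" (len 1), cursors c1@0 c2@0 c3@0 c4@1, authorship .

Answer: o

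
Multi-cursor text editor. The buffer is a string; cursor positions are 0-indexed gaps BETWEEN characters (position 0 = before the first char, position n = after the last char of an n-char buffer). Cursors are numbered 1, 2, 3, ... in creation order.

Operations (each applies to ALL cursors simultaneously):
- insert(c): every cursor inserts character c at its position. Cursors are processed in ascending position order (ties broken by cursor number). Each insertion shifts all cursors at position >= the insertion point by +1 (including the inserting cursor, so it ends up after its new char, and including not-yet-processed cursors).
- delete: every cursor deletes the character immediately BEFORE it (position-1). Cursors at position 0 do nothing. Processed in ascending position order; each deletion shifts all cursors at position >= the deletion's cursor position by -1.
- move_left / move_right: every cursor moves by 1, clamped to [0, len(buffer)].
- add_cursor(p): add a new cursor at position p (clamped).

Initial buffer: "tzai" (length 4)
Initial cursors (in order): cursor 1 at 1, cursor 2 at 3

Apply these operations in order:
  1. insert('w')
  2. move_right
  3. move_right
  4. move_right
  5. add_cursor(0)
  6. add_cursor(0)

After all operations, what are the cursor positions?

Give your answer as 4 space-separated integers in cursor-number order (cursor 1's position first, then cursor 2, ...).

After op 1 (insert('w')): buffer="twzawi" (len 6), cursors c1@2 c2@5, authorship .1..2.
After op 2 (move_right): buffer="twzawi" (len 6), cursors c1@3 c2@6, authorship .1..2.
After op 3 (move_right): buffer="twzawi" (len 6), cursors c1@4 c2@6, authorship .1..2.
After op 4 (move_right): buffer="twzawi" (len 6), cursors c1@5 c2@6, authorship .1..2.
After op 5 (add_cursor(0)): buffer="twzawi" (len 6), cursors c3@0 c1@5 c2@6, authorship .1..2.
After op 6 (add_cursor(0)): buffer="twzawi" (len 6), cursors c3@0 c4@0 c1@5 c2@6, authorship .1..2.

Answer: 5 6 0 0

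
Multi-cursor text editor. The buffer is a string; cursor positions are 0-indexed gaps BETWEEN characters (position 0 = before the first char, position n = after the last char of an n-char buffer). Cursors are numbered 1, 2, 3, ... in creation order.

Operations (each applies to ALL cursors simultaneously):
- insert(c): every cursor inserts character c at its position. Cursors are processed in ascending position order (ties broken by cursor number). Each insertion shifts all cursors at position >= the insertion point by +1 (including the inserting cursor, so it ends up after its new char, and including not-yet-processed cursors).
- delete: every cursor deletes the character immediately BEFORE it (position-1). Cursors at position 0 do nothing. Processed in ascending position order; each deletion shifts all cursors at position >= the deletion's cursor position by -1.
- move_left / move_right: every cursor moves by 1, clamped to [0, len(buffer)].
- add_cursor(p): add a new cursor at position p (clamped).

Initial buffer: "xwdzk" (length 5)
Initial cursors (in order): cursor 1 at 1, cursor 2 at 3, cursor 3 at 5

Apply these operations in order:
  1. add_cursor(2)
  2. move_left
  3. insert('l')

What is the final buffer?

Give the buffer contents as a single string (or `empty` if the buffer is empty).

After op 1 (add_cursor(2)): buffer="xwdzk" (len 5), cursors c1@1 c4@2 c2@3 c3@5, authorship .....
After op 2 (move_left): buffer="xwdzk" (len 5), cursors c1@0 c4@1 c2@2 c3@4, authorship .....
After op 3 (insert('l')): buffer="lxlwldzlk" (len 9), cursors c1@1 c4@3 c2@5 c3@8, authorship 1.4.2..3.

Answer: lxlwldzlk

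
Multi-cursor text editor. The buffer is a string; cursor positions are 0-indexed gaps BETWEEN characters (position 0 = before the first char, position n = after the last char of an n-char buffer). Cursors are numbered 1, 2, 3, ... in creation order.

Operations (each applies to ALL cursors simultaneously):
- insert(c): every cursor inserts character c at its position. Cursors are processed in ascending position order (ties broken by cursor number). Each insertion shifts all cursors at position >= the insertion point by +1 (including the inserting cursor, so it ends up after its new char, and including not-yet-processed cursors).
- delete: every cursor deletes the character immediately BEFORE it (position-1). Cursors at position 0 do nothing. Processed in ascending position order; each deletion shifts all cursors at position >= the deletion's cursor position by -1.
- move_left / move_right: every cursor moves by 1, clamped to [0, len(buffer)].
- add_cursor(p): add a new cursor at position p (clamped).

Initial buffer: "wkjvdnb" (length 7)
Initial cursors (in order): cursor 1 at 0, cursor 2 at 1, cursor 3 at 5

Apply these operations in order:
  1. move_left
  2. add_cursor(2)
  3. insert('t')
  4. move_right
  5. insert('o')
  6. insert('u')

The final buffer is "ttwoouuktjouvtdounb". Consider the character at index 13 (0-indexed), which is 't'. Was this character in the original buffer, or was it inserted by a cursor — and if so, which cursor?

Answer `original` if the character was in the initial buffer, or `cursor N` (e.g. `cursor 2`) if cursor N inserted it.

Answer: cursor 3

Derivation:
After op 1 (move_left): buffer="wkjvdnb" (len 7), cursors c1@0 c2@0 c3@4, authorship .......
After op 2 (add_cursor(2)): buffer="wkjvdnb" (len 7), cursors c1@0 c2@0 c4@2 c3@4, authorship .......
After op 3 (insert('t')): buffer="ttwktjvtdnb" (len 11), cursors c1@2 c2@2 c4@5 c3@8, authorship 12..4..3...
After op 4 (move_right): buffer="ttwktjvtdnb" (len 11), cursors c1@3 c2@3 c4@6 c3@9, authorship 12..4..3...
After op 5 (insert('o')): buffer="ttwooktjovtdonb" (len 15), cursors c1@5 c2@5 c4@9 c3@13, authorship 12.12.4.4.3.3..
After op 6 (insert('u')): buffer="ttwoouuktjouvtdounb" (len 19), cursors c1@7 c2@7 c4@12 c3@17, authorship 12.1212.4.44.3.33..
Authorship (.=original, N=cursor N): 1 2 . 1 2 1 2 . 4 . 4 4 . 3 . 3 3 . .
Index 13: author = 3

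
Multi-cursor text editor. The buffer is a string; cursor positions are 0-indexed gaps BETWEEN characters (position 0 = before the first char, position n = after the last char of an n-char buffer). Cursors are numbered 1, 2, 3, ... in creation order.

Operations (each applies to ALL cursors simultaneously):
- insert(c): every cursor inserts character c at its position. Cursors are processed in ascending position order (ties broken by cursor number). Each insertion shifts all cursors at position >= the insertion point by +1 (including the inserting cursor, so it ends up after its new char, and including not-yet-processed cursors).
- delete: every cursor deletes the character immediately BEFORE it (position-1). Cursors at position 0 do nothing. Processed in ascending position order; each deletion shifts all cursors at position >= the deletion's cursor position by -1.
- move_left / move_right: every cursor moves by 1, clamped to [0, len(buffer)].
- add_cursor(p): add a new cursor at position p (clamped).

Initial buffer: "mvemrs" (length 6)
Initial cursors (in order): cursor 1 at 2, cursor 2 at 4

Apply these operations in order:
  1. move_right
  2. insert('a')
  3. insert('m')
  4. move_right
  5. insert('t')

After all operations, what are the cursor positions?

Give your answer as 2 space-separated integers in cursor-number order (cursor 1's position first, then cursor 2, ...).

Answer: 7 12

Derivation:
After op 1 (move_right): buffer="mvemrs" (len 6), cursors c1@3 c2@5, authorship ......
After op 2 (insert('a')): buffer="mveamras" (len 8), cursors c1@4 c2@7, authorship ...1..2.
After op 3 (insert('m')): buffer="mveammrams" (len 10), cursors c1@5 c2@9, authorship ...11..22.
After op 4 (move_right): buffer="mveammrams" (len 10), cursors c1@6 c2@10, authorship ...11..22.
After op 5 (insert('t')): buffer="mveammtramst" (len 12), cursors c1@7 c2@12, authorship ...11.1.22.2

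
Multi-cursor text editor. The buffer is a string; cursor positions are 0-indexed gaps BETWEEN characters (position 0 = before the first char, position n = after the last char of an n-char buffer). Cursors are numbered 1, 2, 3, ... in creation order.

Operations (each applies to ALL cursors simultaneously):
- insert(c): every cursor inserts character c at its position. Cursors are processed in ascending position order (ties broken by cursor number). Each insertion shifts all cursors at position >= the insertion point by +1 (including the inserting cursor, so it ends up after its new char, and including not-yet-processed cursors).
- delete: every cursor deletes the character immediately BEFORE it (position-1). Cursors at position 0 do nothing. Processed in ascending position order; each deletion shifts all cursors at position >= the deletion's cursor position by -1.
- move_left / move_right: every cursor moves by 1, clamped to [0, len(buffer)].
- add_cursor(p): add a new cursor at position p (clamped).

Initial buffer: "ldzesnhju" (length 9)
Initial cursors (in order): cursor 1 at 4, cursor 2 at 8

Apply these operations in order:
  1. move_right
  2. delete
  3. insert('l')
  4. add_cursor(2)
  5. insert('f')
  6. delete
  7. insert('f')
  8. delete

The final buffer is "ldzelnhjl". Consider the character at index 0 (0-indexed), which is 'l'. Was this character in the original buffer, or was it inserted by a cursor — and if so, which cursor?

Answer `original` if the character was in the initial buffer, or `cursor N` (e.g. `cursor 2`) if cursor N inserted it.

Answer: original

Derivation:
After op 1 (move_right): buffer="ldzesnhju" (len 9), cursors c1@5 c2@9, authorship .........
After op 2 (delete): buffer="ldzenhj" (len 7), cursors c1@4 c2@7, authorship .......
After op 3 (insert('l')): buffer="ldzelnhjl" (len 9), cursors c1@5 c2@9, authorship ....1...2
After op 4 (add_cursor(2)): buffer="ldzelnhjl" (len 9), cursors c3@2 c1@5 c2@9, authorship ....1...2
After op 5 (insert('f')): buffer="ldfzelfnhjlf" (len 12), cursors c3@3 c1@7 c2@12, authorship ..3..11...22
After op 6 (delete): buffer="ldzelnhjl" (len 9), cursors c3@2 c1@5 c2@9, authorship ....1...2
After op 7 (insert('f')): buffer="ldfzelfnhjlf" (len 12), cursors c3@3 c1@7 c2@12, authorship ..3..11...22
After op 8 (delete): buffer="ldzelnhjl" (len 9), cursors c3@2 c1@5 c2@9, authorship ....1...2
Authorship (.=original, N=cursor N): . . . . 1 . . . 2
Index 0: author = original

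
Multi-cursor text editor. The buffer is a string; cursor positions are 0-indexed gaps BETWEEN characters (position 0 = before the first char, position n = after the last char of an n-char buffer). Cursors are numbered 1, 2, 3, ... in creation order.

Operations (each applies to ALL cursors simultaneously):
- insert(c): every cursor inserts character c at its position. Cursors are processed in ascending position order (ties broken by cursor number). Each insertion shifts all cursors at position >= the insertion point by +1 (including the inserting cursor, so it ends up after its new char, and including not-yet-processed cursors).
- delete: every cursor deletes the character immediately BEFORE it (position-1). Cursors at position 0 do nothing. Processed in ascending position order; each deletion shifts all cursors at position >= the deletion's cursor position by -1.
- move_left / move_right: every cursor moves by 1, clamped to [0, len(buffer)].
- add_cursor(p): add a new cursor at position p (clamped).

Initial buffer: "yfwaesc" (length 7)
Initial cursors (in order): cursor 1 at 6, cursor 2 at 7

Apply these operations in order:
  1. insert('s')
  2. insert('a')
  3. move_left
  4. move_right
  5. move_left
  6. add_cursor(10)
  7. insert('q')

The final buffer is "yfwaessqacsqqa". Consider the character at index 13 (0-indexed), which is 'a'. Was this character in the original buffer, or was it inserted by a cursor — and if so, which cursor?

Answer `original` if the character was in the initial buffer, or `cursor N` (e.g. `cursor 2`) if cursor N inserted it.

After op 1 (insert('s')): buffer="yfwaesscs" (len 9), cursors c1@7 c2@9, authorship ......1.2
After op 2 (insert('a')): buffer="yfwaessacsa" (len 11), cursors c1@8 c2@11, authorship ......11.22
After op 3 (move_left): buffer="yfwaessacsa" (len 11), cursors c1@7 c2@10, authorship ......11.22
After op 4 (move_right): buffer="yfwaessacsa" (len 11), cursors c1@8 c2@11, authorship ......11.22
After op 5 (move_left): buffer="yfwaessacsa" (len 11), cursors c1@7 c2@10, authorship ......11.22
After op 6 (add_cursor(10)): buffer="yfwaessacsa" (len 11), cursors c1@7 c2@10 c3@10, authorship ......11.22
After op 7 (insert('q')): buffer="yfwaessqacsqqa" (len 14), cursors c1@8 c2@13 c3@13, authorship ......111.2232
Authorship (.=original, N=cursor N): . . . . . . 1 1 1 . 2 2 3 2
Index 13: author = 2

Answer: cursor 2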